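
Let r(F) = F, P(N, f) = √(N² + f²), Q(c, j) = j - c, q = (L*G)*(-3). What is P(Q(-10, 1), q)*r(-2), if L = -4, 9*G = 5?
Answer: -2*√1489/3 ≈ -25.725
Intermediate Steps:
G = 5/9 (G = (⅑)*5 = 5/9 ≈ 0.55556)
q = 20/3 (q = -4*5/9*(-3) = -20/9*(-3) = 20/3 ≈ 6.6667)
P(Q(-10, 1), q)*r(-2) = √((1 - 1*(-10))² + (20/3)²)*(-2) = √((1 + 10)² + 400/9)*(-2) = √(11² + 400/9)*(-2) = √(121 + 400/9)*(-2) = √(1489/9)*(-2) = (√1489/3)*(-2) = -2*√1489/3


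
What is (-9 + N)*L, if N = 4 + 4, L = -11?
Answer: 11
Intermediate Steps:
N = 8
(-9 + N)*L = (-9 + 8)*(-11) = -1*(-11) = 11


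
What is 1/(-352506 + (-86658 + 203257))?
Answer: -1/235907 ≈ -4.2390e-6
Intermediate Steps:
1/(-352506 + (-86658 + 203257)) = 1/(-352506 + 116599) = 1/(-235907) = -1/235907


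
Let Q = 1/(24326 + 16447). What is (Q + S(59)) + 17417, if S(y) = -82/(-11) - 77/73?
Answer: 570454636073/32740719 ≈ 17423.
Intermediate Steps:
S(y) = 5139/803 (S(y) = -82*(-1/11) - 77*1/73 = 82/11 - 77/73 = 5139/803)
Q = 1/40773 ≈ 2.4526e-5
(Q + S(59)) + 17417 = (1/40773 + 5139/803) + 17417 = 209533250/32740719 + 17417 = 570454636073/32740719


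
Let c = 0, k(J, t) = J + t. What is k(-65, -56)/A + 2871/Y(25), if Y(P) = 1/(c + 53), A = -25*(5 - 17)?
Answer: 45648779/300 ≈ 1.5216e+5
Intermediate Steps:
A = 300 (A = -25*(-12) = 300)
Y(P) = 1/53 (Y(P) = 1/(0 + 53) = 1/53)
k(-65, -56)/A + 2871/Y(25) = (-65 - 56)/300 + 2871/(1/53) = -121*1/300 + 2871*53 = -121/300 + 152163 = 45648779/300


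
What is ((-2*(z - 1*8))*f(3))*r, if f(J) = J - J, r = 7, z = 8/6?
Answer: 0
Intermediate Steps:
z = 4/3 (z = 8*(1/6) = 4/3 ≈ 1.3333)
f(J) = 0
((-2*(z - 1*8))*f(3))*r = (-2*(4/3 - 1*8)*0)*7 = (-2*(4/3 - 8)*0)*7 = (-2*(-20/3)*0)*7 = ((40/3)*0)*7 = 0*7 = 0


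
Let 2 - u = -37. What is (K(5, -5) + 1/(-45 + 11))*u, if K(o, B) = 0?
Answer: -39/34 ≈ -1.1471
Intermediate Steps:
u = 39 (u = 2 - 1*(-37) = 2 + 37 = 39)
(K(5, -5) + 1/(-45 + 11))*u = (0 + 1/(-45 + 11))*39 = (0 + 1/(-34))*39 = (0 - 1/34)*39 = -1/34*39 = -39/34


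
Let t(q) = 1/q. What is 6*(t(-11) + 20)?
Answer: 1314/11 ≈ 119.45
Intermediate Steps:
6*(t(-11) + 20) = 6*(1/(-11) + 20) = 6*(-1/11 + 20) = 6*(219/11) = 1314/11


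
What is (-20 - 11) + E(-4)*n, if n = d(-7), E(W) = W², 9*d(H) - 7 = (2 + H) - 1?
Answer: -263/9 ≈ -29.222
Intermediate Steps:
d(H) = 8/9 + H/9 (d(H) = 7/9 + ((2 + H) - 1)/9 = 7/9 + (1 + H)/9 = 7/9 + (⅑ + H/9) = 8/9 + H/9)
n = ⅑ (n = 8/9 + (⅑)*(-7) = 8/9 - 7/9 = ⅑ ≈ 0.11111)
(-20 - 11) + E(-4)*n = (-20 - 11) + (-4)²*(⅑) = -31 + 16*(⅑) = -31 + 16/9 = -263/9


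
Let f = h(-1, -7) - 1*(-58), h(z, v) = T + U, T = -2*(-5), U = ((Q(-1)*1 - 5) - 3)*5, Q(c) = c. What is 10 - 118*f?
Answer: -2704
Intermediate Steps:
U = -45 (U = ((-1*1 - 5) - 3)*5 = ((-1 - 5) - 3)*5 = (-6 - 3)*5 = -9*5 = -45)
T = 10
h(z, v) = -35 (h(z, v) = 10 - 45 = -35)
f = 23 (f = -35 - 1*(-58) = -35 + 58 = 23)
10 - 118*f = 10 - 118*23 = 10 - 2714 = -2704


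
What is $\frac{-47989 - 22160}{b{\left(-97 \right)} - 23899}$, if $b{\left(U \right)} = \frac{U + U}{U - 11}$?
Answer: $\frac{3788046}{1290449} \approx 2.9354$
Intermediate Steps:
$b{\left(U \right)} = \frac{2 U}{-11 + U}$
$\frac{-47989 - 22160}{b{\left(-97 \right)} - 23899} = \frac{-47989 - 22160}{2 \left(-97\right) \frac{1}{-11 - 97} - 23899} = \frac{-47989 - 22160}{2 \left(-97\right) \frac{1}{-108} - 23899} = - \frac{70149}{2 \left(-97\right) \left(- \frac{1}{108}\right) - 23899} = - \frac{70149}{\frac{97}{54} - 23899} = - \frac{70149}{- \frac{1290449}{54}} = \left(-70149\right) \left(- \frac{54}{1290449}\right) = \frac{3788046}{1290449}$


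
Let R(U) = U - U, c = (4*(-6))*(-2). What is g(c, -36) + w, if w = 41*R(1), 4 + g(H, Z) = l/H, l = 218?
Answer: 13/24 ≈ 0.54167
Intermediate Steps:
c = 48 (c = -24*(-2) = 48)
R(U) = 0
g(H, Z) = -4 + 218/H
w = 0 (w = 41*0 = 0)
g(c, -36) + w = (-4 + 218/48) + 0 = (-4 + 218*(1/48)) + 0 = (-4 + 109/24) + 0 = 13/24 + 0 = 13/24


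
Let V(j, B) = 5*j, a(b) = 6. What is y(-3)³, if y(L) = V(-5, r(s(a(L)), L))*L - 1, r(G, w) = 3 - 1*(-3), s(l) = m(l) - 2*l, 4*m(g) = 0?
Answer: 405224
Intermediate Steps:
m(g) = 0 (m(g) = (¼)*0 = 0)
s(l) = -2*l (s(l) = 0 - 2*l = -2*l)
r(G, w) = 6 (r(G, w) = 3 + 3 = 6)
y(L) = -1 - 25*L (y(L) = (5*(-5))*L - 1 = -25*L - 1 = -1 - 25*L)
y(-3)³ = (-1 - 25*(-3))³ = (-1 + 75)³ = 74³ = 405224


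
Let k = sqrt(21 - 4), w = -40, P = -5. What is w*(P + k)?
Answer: 200 - 40*sqrt(17) ≈ 35.076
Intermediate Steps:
k = sqrt(17) ≈ 4.1231
w*(P + k) = -40*(-5 + sqrt(17)) = 200 - 40*sqrt(17)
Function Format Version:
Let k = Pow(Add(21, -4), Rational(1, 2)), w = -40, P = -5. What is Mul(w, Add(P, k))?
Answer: Add(200, Mul(-40, Pow(17, Rational(1, 2)))) ≈ 35.076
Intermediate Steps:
k = Pow(17, Rational(1, 2)) ≈ 4.1231
Mul(w, Add(P, k)) = Mul(-40, Add(-5, Pow(17, Rational(1, 2)))) = Add(200, Mul(-40, Pow(17, Rational(1, 2))))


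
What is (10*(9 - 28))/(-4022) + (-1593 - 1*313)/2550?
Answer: -1795358/2564025 ≈ -0.70021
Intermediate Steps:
(10*(9 - 28))/(-4022) + (-1593 - 1*313)/2550 = (10*(-19))*(-1/4022) + (-1593 - 313)*(1/2550) = -190*(-1/4022) - 1906*1/2550 = 95/2011 - 953/1275 = -1795358/2564025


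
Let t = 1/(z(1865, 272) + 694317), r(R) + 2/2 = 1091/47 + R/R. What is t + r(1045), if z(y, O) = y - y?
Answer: 757499894/32632899 ≈ 23.213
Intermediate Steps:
z(y, O) = 0
r(R) = 1091/47 (r(R) = -1 + (1091/47 + R/R) = -1 + (1091*(1/47) + 1) = -1 + (1091/47 + 1) = -1 + 1138/47 = 1091/47)
t = 1/694317 (t = 1/(0 + 694317) = 1/694317 ≈ 1.4403e-6)
t + r(1045) = 1/694317 + 1091/47 = 757499894/32632899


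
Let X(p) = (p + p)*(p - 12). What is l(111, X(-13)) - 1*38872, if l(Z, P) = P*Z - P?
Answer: 32628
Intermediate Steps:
X(p) = 2*p*(-12 + p) (X(p) = (2*p)*(-12 + p) = 2*p*(-12 + p))
l(Z, P) = -P + P*Z
l(111, X(-13)) - 1*38872 = (2*(-13)*(-12 - 13))*(-1 + 111) - 1*38872 = (2*(-13)*(-25))*110 - 38872 = 650*110 - 38872 = 71500 - 38872 = 32628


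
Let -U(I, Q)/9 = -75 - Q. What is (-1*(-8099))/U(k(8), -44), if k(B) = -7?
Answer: 8099/279 ≈ 29.029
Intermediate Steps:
U(I, Q) = 675 + 9*Q (U(I, Q) = -9*(-75 - Q) = 675 + 9*Q)
(-1*(-8099))/U(k(8), -44) = (-1*(-8099))/(675 + 9*(-44)) = 8099/(675 - 396) = 8099/279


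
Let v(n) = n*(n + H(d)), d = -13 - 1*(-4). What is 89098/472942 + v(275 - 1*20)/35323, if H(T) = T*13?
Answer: 9895018817/8352865133 ≈ 1.1846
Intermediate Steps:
d = -9 (d = -13 + 4 = -9)
H(T) = 13*T
v(n) = n*(-117 + n) (v(n) = n*(n + 13*(-9)) = n*(n - 117) = n*(-117 + n))
89098/472942 + v(275 - 1*20)/35323 = 89098/472942 + ((275 - 1*20)*(-117 + (275 - 1*20)))/35323 = 89098*(1/472942) + ((275 - 20)*(-117 + (275 - 20)))*(1/35323) = 44549/236471 + (255*(-117 + 255))*(1/35323) = 44549/236471 + (255*138)*(1/35323) = 44549/236471 + 35190*(1/35323) = 44549/236471 + 35190/35323 = 9895018817/8352865133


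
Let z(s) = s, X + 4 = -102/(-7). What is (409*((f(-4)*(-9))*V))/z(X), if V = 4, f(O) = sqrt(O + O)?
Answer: -103068*I*sqrt(2)/37 ≈ -3939.5*I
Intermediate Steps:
f(O) = sqrt(2)*sqrt(O) (f(O) = sqrt(2*O) = sqrt(2)*sqrt(O))
X = 74/7 (X = -4 - 102/(-7) = -4 - 102*(-1/7) = -4 + 102/7 = 74/7 ≈ 10.571)
(409*((f(-4)*(-9))*V))/z(X) = (409*(((sqrt(2)*sqrt(-4))*(-9))*4))/(74/7) = (409*(((sqrt(2)*(2*I))*(-9))*4))*(7/74) = (409*(((2*I*sqrt(2))*(-9))*4))*(7/74) = (409*(-18*I*sqrt(2)*4))*(7/74) = (409*(-72*I*sqrt(2)))*(7/74) = -29448*I*sqrt(2)*(7/74) = -103068*I*sqrt(2)/37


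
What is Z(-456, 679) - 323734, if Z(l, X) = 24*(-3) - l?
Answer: -323350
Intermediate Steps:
Z(l, X) = -72 - l
Z(-456, 679) - 323734 = (-72 - 1*(-456)) - 323734 = (-72 + 456) - 323734 = 384 - 323734 = -323350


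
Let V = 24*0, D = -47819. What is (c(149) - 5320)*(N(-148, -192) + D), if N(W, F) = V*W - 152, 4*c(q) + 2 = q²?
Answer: -44085349/4 ≈ -1.1021e+7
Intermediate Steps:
c(q) = -½ + q²/4
V = 0
N(W, F) = -152 (N(W, F) = 0*W - 152 = 0 - 152 = -152)
(c(149) - 5320)*(N(-148, -192) + D) = ((-½ + (¼)*149²) - 5320)*(-152 - 47819) = ((-½ + (¼)*22201) - 5320)*(-47971) = ((-½ + 22201/4) - 5320)*(-47971) = (22199/4 - 5320)*(-47971) = (919/4)*(-47971) = -44085349/4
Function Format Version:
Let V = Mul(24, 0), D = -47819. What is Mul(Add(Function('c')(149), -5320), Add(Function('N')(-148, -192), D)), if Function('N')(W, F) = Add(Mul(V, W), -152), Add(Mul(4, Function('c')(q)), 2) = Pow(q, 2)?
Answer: Rational(-44085349, 4) ≈ -1.1021e+7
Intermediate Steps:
Function('c')(q) = Add(Rational(-1, 2), Mul(Rational(1, 4), Pow(q, 2)))
V = 0
Function('N')(W, F) = -152 (Function('N')(W, F) = Add(Mul(0, W), -152) = Add(0, -152) = -152)
Mul(Add(Function('c')(149), -5320), Add(Function('N')(-148, -192), D)) = Mul(Add(Add(Rational(-1, 2), Mul(Rational(1, 4), Pow(149, 2))), -5320), Add(-152, -47819)) = Mul(Add(Add(Rational(-1, 2), Mul(Rational(1, 4), 22201)), -5320), -47971) = Mul(Add(Add(Rational(-1, 2), Rational(22201, 4)), -5320), -47971) = Mul(Add(Rational(22199, 4), -5320), -47971) = Mul(Rational(919, 4), -47971) = Rational(-44085349, 4)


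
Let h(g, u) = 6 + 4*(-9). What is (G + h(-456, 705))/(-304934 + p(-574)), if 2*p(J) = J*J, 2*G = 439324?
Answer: -7844/5007 ≈ -1.5666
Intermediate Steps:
G = 219662 (G = (½)*439324 = 219662)
h(g, u) = -30 (h(g, u) = 6 - 36 = -30)
p(J) = J²/2 (p(J) = (J*J)/2 = J²/2)
(G + h(-456, 705))/(-304934 + p(-574)) = (219662 - 30)/(-304934 + (½)*(-574)²) = 219632/(-304934 + (½)*329476) = 219632/(-304934 + 164738) = 219632/(-140196) = 219632*(-1/140196) = -7844/5007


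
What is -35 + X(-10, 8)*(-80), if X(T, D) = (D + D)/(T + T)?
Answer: 29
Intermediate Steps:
X(T, D) = D/T (X(T, D) = (2*D)/((2*T)) = (2*D)*(1/(2*T)) = D/T)
-35 + X(-10, 8)*(-80) = -35 + (8/(-10))*(-80) = -35 + (8*(-⅒))*(-80) = -35 - ⅘*(-80) = -35 + 64 = 29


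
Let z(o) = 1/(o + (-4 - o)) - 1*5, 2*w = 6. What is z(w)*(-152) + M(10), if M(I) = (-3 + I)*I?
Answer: 868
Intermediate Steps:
w = 3 (w = (½)*6 = 3)
z(o) = -21/4 (z(o) = 1/(-4) - 5 = -¼ - 5 = -21/4)
M(I) = I*(-3 + I)
z(w)*(-152) + M(10) = -21/4*(-152) + 10*(-3 + 10) = 798 + 10*7 = 798 + 70 = 868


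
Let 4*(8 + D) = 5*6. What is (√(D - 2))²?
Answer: -5/2 ≈ -2.5000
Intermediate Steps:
D = -½ (D = -8 + (5*6)/4 = -8 + (¼)*30 = -8 + 15/2 = -½ ≈ -0.50000)
(√(D - 2))² = (√(-½ - 2))² = (√(-5/2))² = (I*√10/2)² = -5/2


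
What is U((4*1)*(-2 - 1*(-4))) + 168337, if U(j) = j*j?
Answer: 168401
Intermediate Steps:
U(j) = j**2
U((4*1)*(-2 - 1*(-4))) + 168337 = ((4*1)*(-2 - 1*(-4)))**2 + 168337 = (4*(-2 + 4))**2 + 168337 = (4*2)**2 + 168337 = 8**2 + 168337 = 64 + 168337 = 168401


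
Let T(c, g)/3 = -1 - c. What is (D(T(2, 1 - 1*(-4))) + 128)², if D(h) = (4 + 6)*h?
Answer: 1444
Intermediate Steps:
T(c, g) = -3 - 3*c (T(c, g) = 3*(-1 - c) = -3 - 3*c)
D(h) = 10*h
(D(T(2, 1 - 1*(-4))) + 128)² = (10*(-3 - 3*2) + 128)² = (10*(-3 - 6) + 128)² = (10*(-9) + 128)² = (-90 + 128)² = 38² = 1444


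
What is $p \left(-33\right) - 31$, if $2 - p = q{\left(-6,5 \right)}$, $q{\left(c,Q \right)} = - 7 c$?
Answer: $1289$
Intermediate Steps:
$p = -40$ ($p = 2 - \left(-7\right) \left(-6\right) = 2 - 42 = -40$)
$p \left(-33\right) - 31 = \left(-40\right) \left(-33\right) - 31 = 1320 - 31 = 1289$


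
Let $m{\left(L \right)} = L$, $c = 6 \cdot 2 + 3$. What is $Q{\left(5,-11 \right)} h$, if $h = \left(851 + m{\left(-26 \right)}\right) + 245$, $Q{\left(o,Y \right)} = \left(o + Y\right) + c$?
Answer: $9630$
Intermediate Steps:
$c = 15$ ($c = 12 + 3 = 15$)
$Q{\left(o,Y \right)} = 15 + Y + o$ ($Q{\left(o,Y \right)} = \left(o + Y\right) + 15 = \left(Y + o\right) + 15 = 15 + Y + o$)
$h = 1070$ ($h = \left(851 - 26\right) + 245 = 825 + 245 = 1070$)
$Q{\left(5,-11 \right)} h = \left(15 - 11 + 5\right) 1070 = 9 \cdot 1070 = 9630$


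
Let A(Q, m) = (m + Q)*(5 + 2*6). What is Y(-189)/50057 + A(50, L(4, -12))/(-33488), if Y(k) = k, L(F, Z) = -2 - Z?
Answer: -2049549/59868172 ≈ -0.034234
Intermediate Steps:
A(Q, m) = 17*Q + 17*m (A(Q, m) = (Q + m)*(5 + 12) = (Q + m)*17 = 17*Q + 17*m)
Y(-189)/50057 + A(50, L(4, -12))/(-33488) = -189/50057 + (17*50 + 17*(-2 - 1*(-12)))/(-33488) = -189*1/50057 + (850 + 17*(-2 + 12))*(-1/33488) = -27/7151 + (850 + 17*10)*(-1/33488) = -27/7151 + (850 + 170)*(-1/33488) = -27/7151 + 1020*(-1/33488) = -27/7151 - 255/8372 = -2049549/59868172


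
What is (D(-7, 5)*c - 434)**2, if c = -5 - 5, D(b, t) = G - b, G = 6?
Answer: 318096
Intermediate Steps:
D(b, t) = 6 - b
c = -10
(D(-7, 5)*c - 434)**2 = ((6 - 1*(-7))*(-10) - 434)**2 = ((6 + 7)*(-10) - 434)**2 = (13*(-10) - 434)**2 = (-130 - 434)**2 = (-564)**2 = 318096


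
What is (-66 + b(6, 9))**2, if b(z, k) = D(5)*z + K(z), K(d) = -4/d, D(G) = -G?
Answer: 84100/9 ≈ 9344.4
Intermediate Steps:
b(z, k) = -5*z - 4/z (b(z, k) = (-1*5)*z - 4/z = -5*z - 4/z)
(-66 + b(6, 9))**2 = (-66 + (-5*6 - 4/6))**2 = (-66 + (-30 - 4*1/6))**2 = (-66 + (-30 - 2/3))**2 = (-66 - 92/3)**2 = (-290/3)**2 = 84100/9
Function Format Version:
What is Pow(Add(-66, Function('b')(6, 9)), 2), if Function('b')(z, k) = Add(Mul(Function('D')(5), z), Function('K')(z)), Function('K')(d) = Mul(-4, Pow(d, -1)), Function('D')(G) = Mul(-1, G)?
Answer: Rational(84100, 9) ≈ 9344.4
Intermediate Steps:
Function('b')(z, k) = Add(Mul(-5, z), Mul(-4, Pow(z, -1))) (Function('b')(z, k) = Add(Mul(Mul(-1, 5), z), Mul(-4, Pow(z, -1))) = Add(Mul(-5, z), Mul(-4, Pow(z, -1))))
Pow(Add(-66, Function('b')(6, 9)), 2) = Pow(Add(-66, Add(Mul(-5, 6), Mul(-4, Pow(6, -1)))), 2) = Pow(Add(-66, Add(-30, Mul(-4, Rational(1, 6)))), 2) = Pow(Add(-66, Add(-30, Rational(-2, 3))), 2) = Pow(Add(-66, Rational(-92, 3)), 2) = Pow(Rational(-290, 3), 2) = Rational(84100, 9)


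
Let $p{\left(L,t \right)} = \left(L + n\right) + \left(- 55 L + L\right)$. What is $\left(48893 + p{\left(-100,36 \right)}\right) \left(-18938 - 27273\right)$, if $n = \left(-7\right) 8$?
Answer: $-2501724907$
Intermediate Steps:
$n = -56$
$p{\left(L,t \right)} = -56 - 53 L$ ($p{\left(L,t \right)} = \left(L - 56\right) + \left(- 55 L + L\right) = \left(-56 + L\right) - 54 L = -56 - 53 L$)
$\left(48893 + p{\left(-100,36 \right)}\right) \left(-18938 - 27273\right) = \left(48893 - -5244\right) \left(-18938 - 27273\right) = \left(48893 + \left(-56 + 5300\right)\right) \left(-46211\right) = \left(48893 + 5244\right) \left(-46211\right) = 54137 \left(-46211\right) = -2501724907$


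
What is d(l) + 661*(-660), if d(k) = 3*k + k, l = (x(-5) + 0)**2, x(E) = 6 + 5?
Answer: -435776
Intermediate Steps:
x(E) = 11
l = 121 (l = (11 + 0)**2 = 11**2 = 121)
d(k) = 4*k
d(l) + 661*(-660) = 4*121 + 661*(-660) = 484 - 436260 = -435776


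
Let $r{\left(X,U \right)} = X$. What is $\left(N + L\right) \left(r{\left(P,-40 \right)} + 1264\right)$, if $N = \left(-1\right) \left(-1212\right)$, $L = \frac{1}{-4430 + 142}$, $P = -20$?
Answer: $\frac{1616284105}{1072} \approx 1.5077 \cdot 10^{6}$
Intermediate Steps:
$L = - \frac{1}{4288}$ ($L = \frac{1}{-4288} = - \frac{1}{4288} \approx -0.00023321$)
$N = 1212$
$\left(N + L\right) \left(r{\left(P,-40 \right)} + 1264\right) = \left(1212 - \frac{1}{4288}\right) \left(-20 + 1264\right) = \frac{5197055}{4288} \cdot 1244 = \frac{1616284105}{1072}$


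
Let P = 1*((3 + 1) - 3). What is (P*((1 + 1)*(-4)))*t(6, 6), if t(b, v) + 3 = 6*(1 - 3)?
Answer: 120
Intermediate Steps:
t(b, v) = -15 (t(b, v) = -3 + 6*(1 - 3) = -3 + 6*(-2) = -3 - 12 = -15)
P = 1 (P = 1*(4 - 3) = 1*1 = 1)
(P*((1 + 1)*(-4)))*t(6, 6) = (1*((1 + 1)*(-4)))*(-15) = (1*(2*(-4)))*(-15) = (1*(-8))*(-15) = -8*(-15) = 120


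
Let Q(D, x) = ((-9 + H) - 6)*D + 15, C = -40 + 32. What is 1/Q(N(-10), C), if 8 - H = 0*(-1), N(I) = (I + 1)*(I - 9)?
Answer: -1/1182 ≈ -0.00084602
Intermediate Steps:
C = -8
N(I) = (1 + I)*(-9 + I)
H = 8 (H = 8 - 0*(-1) = 8 - 1*0 = 8 + 0 = 8)
Q(D, x) = 15 - 7*D (Q(D, x) = ((-9 + 8) - 6)*D + 15 = (-1 - 6)*D + 15 = -7*D + 15 = 15 - 7*D)
1/Q(N(-10), C) = 1/(15 - 7*(-9 + (-10)**2 - 8*(-10))) = 1/(15 - 7*(-9 + 100 + 80)) = 1/(15 - 7*171) = 1/(15 - 1197) = 1/(-1182) = -1/1182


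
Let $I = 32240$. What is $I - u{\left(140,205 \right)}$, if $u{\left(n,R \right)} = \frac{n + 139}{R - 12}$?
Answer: $\frac{6222041}{193} \approx 32239.0$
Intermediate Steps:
$u{\left(n,R \right)} = \frac{139 + n}{-12 + R}$
$I - u{\left(140,205 \right)} = 32240 - \frac{139 + 140}{-12 + 205} = 32240 - \frac{1}{193} \cdot 279 = 32240 - \frac{279}{193} = \frac{6222041}{193}$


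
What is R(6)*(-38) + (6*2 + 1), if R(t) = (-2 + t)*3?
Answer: -443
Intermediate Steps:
R(t) = -6 + 3*t
R(6)*(-38) + (6*2 + 1) = (-6 + 3*6)*(-38) + (6*2 + 1) = (-6 + 18)*(-38) + (12 + 1) = 12*(-38) + 13 = -456 + 13 = -443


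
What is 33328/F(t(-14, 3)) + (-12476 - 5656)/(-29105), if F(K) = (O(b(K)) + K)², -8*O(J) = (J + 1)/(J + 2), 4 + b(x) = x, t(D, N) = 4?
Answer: 248394894548/115517745 ≈ 2150.3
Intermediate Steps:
b(x) = -4 + x
O(J) = -(1 + J)/(8*(2 + J)) (O(J) = -(J + 1)/(8*(J + 2)) = -(1 + J)/(8*(2 + J)))
F(K) = (K + (3 - K)/(8*(-2 + K)))² (F(K) = ((-1 - (-4 + K))/(8*(2 + (-4 + K))) + K)² = ((-1 + (4 - K))/(8*(-2 + K)) + K)² = ((3 - K)/(8*(-2 + K)) + K)² = (K + (3 - K)/(8*(-2 + K)))²)
33328/F(t(-14, 3)) + (-12476 - 5656)/(-29105) = 33328/(((3 - 1*4 + 8*4*(-2 + 4))²/(64*(-2 + 4)²))) + (-12476 - 5656)/(-29105) = 33328/(((1/64)*(3 - 4 + 8*4*2)²/2²)) - 18132*(-1/29105) = 33328/(((1/64)*(¼)*(3 - 4 + 64)²)) + 18132/29105 = 33328/(((1/64)*(¼)*63²)) + 18132/29105 = 33328/(((1/64)*(¼)*3969)) + 18132/29105 = 33328/(3969/256) + 18132/29105 = 33328*(256/3969) + 18132/29105 = 8531968/3969 + 18132/29105 = 248394894548/115517745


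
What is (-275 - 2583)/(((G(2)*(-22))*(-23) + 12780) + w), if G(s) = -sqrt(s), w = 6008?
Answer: -610183/4005419 - 32867*sqrt(2)/8010838 ≈ -0.15814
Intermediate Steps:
(-275 - 2583)/(((G(2)*(-22))*(-23) + 12780) + w) = (-275 - 2583)/(((-sqrt(2)*(-22))*(-23) + 12780) + 6008) = -2858/(((22*sqrt(2))*(-23) + 12780) + 6008) = -2858/((-506*sqrt(2) + 12780) + 6008) = -2858/((12780 - 506*sqrt(2)) + 6008) = -2858/(18788 - 506*sqrt(2))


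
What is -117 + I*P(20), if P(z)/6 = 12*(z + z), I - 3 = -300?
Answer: -855477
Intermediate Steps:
I = -297 (I = 3 - 300 = -297)
P(z) = 144*z (P(z) = 6*(12*(z + z)) = 6*(12*(2*z)) = 6*(24*z) = 144*z)
-117 + I*P(20) = -117 - 42768*20 = -117 - 297*2880 = -117 - 855360 = -855477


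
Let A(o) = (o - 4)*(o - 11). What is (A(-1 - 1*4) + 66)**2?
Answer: 44100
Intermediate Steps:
A(o) = (-11 + o)*(-4 + o) (A(o) = (-4 + o)*(-11 + o) = (-11 + o)*(-4 + o))
(A(-1 - 1*4) + 66)**2 = ((44 + (-1 - 1*4)**2 - 15*(-1 - 1*4)) + 66)**2 = ((44 + (-1 - 4)**2 - 15*(-1 - 4)) + 66)**2 = ((44 + (-5)**2 - 15*(-5)) + 66)**2 = ((44 + 25 + 75) + 66)**2 = (144 + 66)**2 = 210**2 = 44100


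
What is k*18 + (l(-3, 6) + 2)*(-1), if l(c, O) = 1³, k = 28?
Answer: 501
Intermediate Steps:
l(c, O) = 1
k*18 + (l(-3, 6) + 2)*(-1) = 28*18 + (1 + 2)*(-1) = 504 + 3*(-1) = 504 - 3 = 501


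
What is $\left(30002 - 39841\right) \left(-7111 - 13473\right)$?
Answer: $202525976$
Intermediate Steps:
$\left(30002 - 39841\right) \left(-7111 - 13473\right) = \left(-9839\right) \left(-20584\right) = 202525976$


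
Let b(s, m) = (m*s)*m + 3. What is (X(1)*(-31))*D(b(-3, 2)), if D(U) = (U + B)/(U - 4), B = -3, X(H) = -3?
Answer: 1116/13 ≈ 85.846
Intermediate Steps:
b(s, m) = 3 + s*m² (b(s, m) = s*m² + 3 = 3 + s*m²)
D(U) = (-3 + U)/(-4 + U) (D(U) = (U - 3)/(U - 4) = (-3 + U)/(-4 + U))
(X(1)*(-31))*D(b(-3, 2)) = (-3*(-31))*((-3 + (3 - 3*2²))/(-4 + (3 - 3*2²))) = 93*((-3 + (3 - 3*4))/(-4 + (3 - 3*4))) = 93*((-3 + (3 - 12))/(-4 + (3 - 12))) = 93*((-3 - 9)/(-4 - 9)) = 93*(-12/(-13)) = 93*(-1/13*(-12)) = 93*(12/13) = 1116/13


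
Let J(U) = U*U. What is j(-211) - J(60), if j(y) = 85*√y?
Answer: -3600 + 85*I*√211 ≈ -3600.0 + 1234.7*I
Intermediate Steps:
J(U) = U²
j(-211) - J(60) = 85*√(-211) - 1*60² = 85*(I*√211) - 1*3600 = 85*I*√211 - 3600 = -3600 + 85*I*√211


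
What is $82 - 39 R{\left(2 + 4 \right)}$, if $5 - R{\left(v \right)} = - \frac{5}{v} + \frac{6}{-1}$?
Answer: $- \frac{759}{2} \approx -379.5$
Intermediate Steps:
$R{\left(v \right)} = 11 + \frac{5}{v}$ ($R{\left(v \right)} = 5 - \left(- \frac{5}{v} + \frac{6}{-1}\right) = 5 - \left(- \frac{5}{v} + 6 \left(-1\right)\right) = 5 - \left(- \frac{5}{v} - 6\right) = 5 - \left(-6 - \frac{5}{v}\right) = 5 + \left(6 + \frac{5}{v}\right) = 11 + \frac{5}{v}$)
$82 - 39 R{\left(2 + 4 \right)} = 82 - 39 \left(11 + \frac{5}{2 + 4}\right) = 82 - 39 \left(11 + \frac{5}{6}\right) = 82 - \frac{923}{2} = - \frac{759}{2}$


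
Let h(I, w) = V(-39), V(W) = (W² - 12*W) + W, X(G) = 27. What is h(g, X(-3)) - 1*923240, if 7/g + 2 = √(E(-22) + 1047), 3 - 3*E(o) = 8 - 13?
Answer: -921290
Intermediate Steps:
E(o) = 8/3 (E(o) = 1 - (8 - 13)/3 = 1 - ⅓*(-5) = 1 + 5/3 = 8/3)
g = 7/(-2 + √9447/3) (g = 7/(-2 + √(8/3 + 1047)) = 7/(-2 + √(3149/3)) = 7/(-2 + √9447/3) ≈ 0.23027)
V(W) = W² - 11*W
h(I, w) = 1950 (h(I, w) = -39*(-11 - 39) = -39*(-50) = 1950)
h(g, X(-3)) - 1*923240 = 1950 - 1*923240 = 1950 - 923240 = -921290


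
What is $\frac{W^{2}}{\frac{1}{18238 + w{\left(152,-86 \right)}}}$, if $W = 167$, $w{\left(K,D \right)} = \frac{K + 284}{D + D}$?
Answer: $\frac{21868462125}{43} \approx 5.0857 \cdot 10^{8}$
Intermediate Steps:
$w{\left(K,D \right)} = \frac{284 + K}{2 D}$
$\frac{W^{2}}{\frac{1}{18238 + w{\left(152,-86 \right)}}} = \frac{167^{2}}{\frac{1}{18238 + \frac{284 + 152}{2 \left(-86\right)}}} = \frac{27889}{\frac{1}{18238 + \frac{1}{2} \left(- \frac{1}{86}\right) 436}} = \frac{27889}{\frac{1}{18238 - \frac{109}{43}}} = \frac{27889}{\frac{1}{\frac{784125}{43}}} = \frac{27889}{\frac{43}{784125}} = 27889 \cdot \frac{784125}{43} = \frac{21868462125}{43}$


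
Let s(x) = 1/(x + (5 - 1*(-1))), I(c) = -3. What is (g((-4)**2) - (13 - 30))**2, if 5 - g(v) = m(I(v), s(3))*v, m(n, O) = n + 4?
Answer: 36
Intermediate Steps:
s(x) = 1/(6 + x) (s(x) = 1/(x + (5 + 1)) = 1/(x + 6) = 1/(6 + x))
m(n, O) = 4 + n
g(v) = 5 - v (g(v) = 5 - (4 - 3)*v = 5 - v)
(g((-4)**2) - (13 - 30))**2 = ((5 - 1*(-4)**2) - (13 - 30))**2 = ((5 - 1*16) - 1*(-17))**2 = ((5 - 16) + 17)**2 = (-11 + 17)**2 = 6**2 = 36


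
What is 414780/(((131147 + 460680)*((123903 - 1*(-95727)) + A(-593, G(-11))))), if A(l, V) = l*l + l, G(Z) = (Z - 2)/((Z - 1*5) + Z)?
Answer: 207390/168873691661 ≈ 1.2281e-6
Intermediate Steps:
G(Z) = (-2 + Z)/(-5 + 2*Z) (G(Z) = (-2 + Z)/((Z - 5) + Z) = (-2 + Z)/((-5 + Z) + Z) = (-2 + Z)/(-5 + 2*Z))
A(l, V) = l + l**2 (A(l, V) = l**2 + l = l + l**2)
414780/(((131147 + 460680)*((123903 - 1*(-95727)) + A(-593, G(-11))))) = 414780/(((131147 + 460680)*((123903 - 1*(-95727)) - 593*(1 - 593)))) = 414780/((591827*((123903 + 95727) - 593*(-592)))) = 414780/((591827*(219630 + 351056))) = 414780/((591827*570686)) = 414780/337747383322 = 414780*(1/337747383322) = 207390/168873691661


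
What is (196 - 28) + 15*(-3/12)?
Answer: 657/4 ≈ 164.25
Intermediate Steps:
(196 - 28) + 15*(-3/12) = 168 + 15*(-3*1/12) = 168 + 15*(-¼) = 168 - 15/4 = 657/4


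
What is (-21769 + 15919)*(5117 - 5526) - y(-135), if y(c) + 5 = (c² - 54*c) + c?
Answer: 2367275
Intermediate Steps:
y(c) = -5 + c² - 53*c (y(c) = -5 + ((c² - 54*c) + c) = -5 + (c² - 53*c) = -5 + c² - 53*c)
(-21769 + 15919)*(5117 - 5526) - y(-135) = (-21769 + 15919)*(5117 - 5526) - (-5 + (-135)² - 53*(-135)) = -5850*(-409) - (-5 + 18225 + 7155) = 2392650 - 1*25375 = 2392650 - 25375 = 2367275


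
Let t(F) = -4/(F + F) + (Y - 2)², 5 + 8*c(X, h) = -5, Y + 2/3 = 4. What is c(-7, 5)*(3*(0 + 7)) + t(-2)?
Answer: -845/36 ≈ -23.472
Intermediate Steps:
Y = 10/3 (Y = -⅔ + 4 = 10/3 ≈ 3.3333)
c(X, h) = -5/4 (c(X, h) = -5/8 + (⅛)*(-5) = -5/8 - 5/8 = -5/4)
t(F) = 16/9 - 2/F (t(F) = -4/(F + F) + (10/3 - 2)² = -4*1/(2*F) + (4/3)² = -2/F + 16/9 = 16/9 - 2/F)
c(-7, 5)*(3*(0 + 7)) + t(-2) = -15*(0 + 7)/4 + (16/9 - 2/(-2)) = -15*7/4 + (16/9 - 2*(-½)) = -5/4*21 + (16/9 + 1) = -105/4 + 25/9 = -845/36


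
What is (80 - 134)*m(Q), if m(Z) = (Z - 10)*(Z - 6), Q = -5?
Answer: -8910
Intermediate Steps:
m(Z) = (-10 + Z)*(-6 + Z)
(80 - 134)*m(Q) = (80 - 134)*(60 + (-5)² - 16*(-5)) = -54*(60 + 25 + 80) = -54*165 = -8910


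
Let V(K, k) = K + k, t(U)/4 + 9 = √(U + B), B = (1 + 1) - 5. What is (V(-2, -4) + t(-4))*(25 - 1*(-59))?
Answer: -3528 + 336*I*√7 ≈ -3528.0 + 888.97*I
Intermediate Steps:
B = -3 (B = 2 - 5 = -3)
t(U) = -36 + 4*√(-3 + U) (t(U) = -36 + 4*√(U - 3) = -36 + 4*√(-3 + U))
(V(-2, -4) + t(-4))*(25 - 1*(-59)) = ((-2 - 4) + (-36 + 4*√(-3 - 4)))*(25 - 1*(-59)) = (-6 + (-36 + 4*√(-7)))*(25 + 59) = (-6 + (-36 + 4*(I*√7)))*84 = (-6 + (-36 + 4*I*√7))*84 = (-42 + 4*I*√7)*84 = -3528 + 336*I*√7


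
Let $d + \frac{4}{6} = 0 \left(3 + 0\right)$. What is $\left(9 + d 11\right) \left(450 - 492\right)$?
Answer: $-70$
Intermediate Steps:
$d = - \frac{2}{3}$ ($d = - \frac{2}{3} + 0 \left(3 + 0\right) = - \frac{2}{3} + 0 \cdot 3 = - \frac{2}{3} + 0 = - \frac{2}{3} \approx -0.66667$)
$\left(9 + d 11\right) \left(450 - 492\right) = \left(9 - \frac{22}{3}\right) \left(450 - 492\right) = \left(9 - \frac{22}{3}\right) \left(-42\right) = \frac{5}{3} \left(-42\right) = -70$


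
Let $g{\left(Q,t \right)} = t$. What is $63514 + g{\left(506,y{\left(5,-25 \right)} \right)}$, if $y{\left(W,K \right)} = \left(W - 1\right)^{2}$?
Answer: $63530$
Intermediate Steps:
$y{\left(W,K \right)} = \left(-1 + W\right)^{2}$
$63514 + g{\left(506,y{\left(5,-25 \right)} \right)} = 63514 + \left(-1 + 5\right)^{2} = 63514 + 4^{2} = 63514 + 16 = 63530$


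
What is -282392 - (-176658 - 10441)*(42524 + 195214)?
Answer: 44480259670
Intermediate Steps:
-282392 - (-176658 - 10441)*(42524 + 195214) = -282392 - (-187099)*237738 = -282392 - 1*(-44480542062) = -282392 + 44480542062 = 44480259670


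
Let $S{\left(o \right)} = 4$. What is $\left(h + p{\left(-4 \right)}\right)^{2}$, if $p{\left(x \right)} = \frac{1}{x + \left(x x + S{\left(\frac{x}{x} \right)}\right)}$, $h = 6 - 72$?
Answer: $\frac{1113025}{256} \approx 4347.8$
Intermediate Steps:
$h = -66$
$p{\left(x \right)} = \frac{1}{4 + x + x^{2}}$ ($p{\left(x \right)} = \frac{1}{x + \left(x x + 4\right)} = \frac{1}{x + \left(x^{2} + 4\right)} = \frac{1}{x + \left(4 + x^{2}\right)} = \frac{1}{4 + x + x^{2}}$)
$\left(h + p{\left(-4 \right)}\right)^{2} = \left(-66 + \frac{1}{4 - 4 + \left(-4\right)^{2}}\right)^{2} = \left(-66 + \frac{1}{4 - 4 + 16}\right)^{2} = \left(-66 + \frac{1}{16}\right)^{2} = \left(- \frac{1055}{16}\right)^{2} = \frac{1113025}{256}$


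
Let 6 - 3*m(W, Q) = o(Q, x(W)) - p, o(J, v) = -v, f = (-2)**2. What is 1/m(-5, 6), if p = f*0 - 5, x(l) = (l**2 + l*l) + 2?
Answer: 3/53 ≈ 0.056604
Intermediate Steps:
f = 4
x(l) = 2 + 2*l**2 (x(l) = (l**2 + l**2) + 2 = 2*l**2 + 2 = 2 + 2*l**2)
p = -5 (p = 4*0 - 5 = 0 - 5 = -5)
m(W, Q) = 1 + 2*W**2/3 (m(W, Q) = 2 - (-(2 + 2*W**2) - 1*(-5))/3 = 2 - ((-2 - 2*W**2) + 5)/3 = 2 - (3 - 2*W**2)/3 = 2 + (-1 + 2*W**2/3) = 1 + 2*W**2/3)
1/m(-5, 6) = 1/(1 + (2/3)*(-5)**2) = 1/(1 + (2/3)*25) = 1/(1 + 50/3) = 1/(53/3) = 3/53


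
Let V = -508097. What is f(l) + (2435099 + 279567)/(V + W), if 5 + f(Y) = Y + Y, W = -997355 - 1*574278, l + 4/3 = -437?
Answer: -2754514924/3119595 ≈ -882.97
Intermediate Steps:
l = -1315/3 (l = -4/3 - 437 = -1315/3 ≈ -438.33)
W = -1571633 (W = -997355 - 574278 = -1571633)
f(Y) = -5 + 2*Y (f(Y) = -5 + (Y + Y) = -5 + 2*Y)
f(l) + (2435099 + 279567)/(V + W) = (-5 + 2*(-1315/3)) + (2435099 + 279567)/(-508097 - 1571633) = (-5 - 2630/3) + 2714666/(-2079730) = -2645/3 + 2714666*(-1/2079730) = -2645/3 - 1357333/1039865 = -2754514924/3119595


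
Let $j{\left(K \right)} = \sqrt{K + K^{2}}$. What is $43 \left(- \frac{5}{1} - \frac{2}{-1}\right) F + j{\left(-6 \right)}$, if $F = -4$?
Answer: $516 + \sqrt{30} \approx 521.48$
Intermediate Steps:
$43 \left(- \frac{5}{1} - \frac{2}{-1}\right) F + j{\left(-6 \right)} = 43 \left(- \frac{5}{1} - \frac{2}{-1}\right) \left(-4\right) + \sqrt{- 6 \left(1 - 6\right)} = 43 \left(\left(-5\right) 1 - -2\right) \left(-4\right) + \sqrt{\left(-6\right) \left(-5\right)} = 43 \left(-5 + 2\right) \left(-4\right) + \sqrt{30} = 43 \left(\left(-3\right) \left(-4\right)\right) + \sqrt{30} = 43 \cdot 12 + \sqrt{30} = 516 + \sqrt{30}$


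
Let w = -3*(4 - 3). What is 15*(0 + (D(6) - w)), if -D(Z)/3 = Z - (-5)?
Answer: -450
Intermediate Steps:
D(Z) = -15 - 3*Z (D(Z) = -3*(Z - (-5)) = -3*(Z - 1*(-5)) = -3*(Z + 5) = -3*(5 + Z) = -15 - 3*Z)
w = -3 (w = -3*1 = -3)
15*(0 + (D(6) - w)) = 15*(0 + ((-15 - 3*6) - 1*(-3))) = 15*(0 + ((-15 - 18) + 3)) = 15*(0 + (-33 + 3)) = 15*(0 - 30) = 15*(-30) = -450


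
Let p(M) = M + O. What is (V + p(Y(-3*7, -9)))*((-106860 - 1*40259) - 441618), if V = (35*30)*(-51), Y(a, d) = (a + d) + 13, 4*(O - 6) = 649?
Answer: 125751279515/4 ≈ 3.1438e+10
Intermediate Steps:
O = 673/4 (O = 6 + (¼)*649 = 6 + 649/4 = 673/4 ≈ 168.25)
Y(a, d) = 13 + a + d
p(M) = 673/4 + M (p(M) = M + 673/4 = 673/4 + M)
V = -53550 (V = 1050*(-51) = -53550)
(V + p(Y(-3*7, -9)))*((-106860 - 1*40259) - 441618) = (-53550 + (673/4 + (13 - 3*7 - 9)))*((-106860 - 1*40259) - 441618) = (-53550 + (673/4 + (13 - 21 - 9)))*((-106860 - 40259) - 441618) = (-53550 + (673/4 - 17))*(-147119 - 441618) = (-53550 + 605/4)*(-588737) = -213595/4*(-588737) = 125751279515/4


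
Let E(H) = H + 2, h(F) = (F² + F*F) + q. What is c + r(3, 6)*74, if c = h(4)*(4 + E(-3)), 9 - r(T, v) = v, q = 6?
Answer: 336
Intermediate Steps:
h(F) = 6 + 2*F² (h(F) = (F² + F*F) + 6 = (F² + F²) + 6 = 2*F² + 6 = 6 + 2*F²)
E(H) = 2 + H
r(T, v) = 9 - v
c = 114 (c = (6 + 2*4²)*(4 + (2 - 3)) = (6 + 2*16)*(4 - 1) = (6 + 32)*3 = 38*3 = 114)
c + r(3, 6)*74 = 114 + (9 - 1*6)*74 = 114 + (9 - 6)*74 = 114 + 3*74 = 114 + 222 = 336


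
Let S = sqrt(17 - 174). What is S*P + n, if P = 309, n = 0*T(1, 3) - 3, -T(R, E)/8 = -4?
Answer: -3 + 309*I*sqrt(157) ≈ -3.0 + 3871.8*I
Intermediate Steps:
T(R, E) = 32 (T(R, E) = -8*(-4) = 32)
S = I*sqrt(157) (S = sqrt(-157) = I*sqrt(157) ≈ 12.53*I)
n = -3 (n = 0*32 - 3 = 0 - 3 = -3)
S*P + n = (I*sqrt(157))*309 - 3 = 309*I*sqrt(157) - 3 = -3 + 309*I*sqrt(157)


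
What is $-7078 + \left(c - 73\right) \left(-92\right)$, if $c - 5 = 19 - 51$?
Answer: $2122$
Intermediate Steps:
$c = -27$ ($c = 5 + \left(19 - 51\right) = 5 - 32 = -27$)
$-7078 + \left(c - 73\right) \left(-92\right) = -7078 + \left(-27 - 73\right) \left(-92\right) = -7078 - -9200 = -7078 + 9200 = 2122$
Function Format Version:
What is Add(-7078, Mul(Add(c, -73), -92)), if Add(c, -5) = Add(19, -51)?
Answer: 2122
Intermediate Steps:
c = -27 (c = Add(5, Add(19, -51)) = Add(5, -32) = -27)
Add(-7078, Mul(Add(c, -73), -92)) = Add(-7078, Mul(Add(-27, -73), -92)) = Add(-7078, Mul(-100, -92)) = Add(-7078, 9200) = 2122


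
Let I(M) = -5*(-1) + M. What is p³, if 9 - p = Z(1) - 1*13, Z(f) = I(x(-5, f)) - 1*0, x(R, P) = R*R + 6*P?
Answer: -2744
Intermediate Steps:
x(R, P) = R² + 6*P
I(M) = 5 + M
Z(f) = 30 + 6*f (Z(f) = (5 + ((-5)² + 6*f)) - 1*0 = (5 + (25 + 6*f)) + 0 = (30 + 6*f) + 0 = 30 + 6*f)
p = -14 (p = 9 - ((30 + 6*1) - 1*13) = 9 - ((30 + 6) - 13) = 9 - (36 - 13) = 9 - 1*23 = 9 - 23 = -14)
p³ = (-14)³ = -2744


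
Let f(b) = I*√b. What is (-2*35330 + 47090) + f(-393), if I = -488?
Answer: -23570 - 488*I*√393 ≈ -23570.0 - 9674.2*I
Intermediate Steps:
f(b) = -488*√b
(-2*35330 + 47090) + f(-393) = (-2*35330 + 47090) - 488*I*√393 = (-70660 + 47090) - 488*I*√393 = -23570 - 488*I*√393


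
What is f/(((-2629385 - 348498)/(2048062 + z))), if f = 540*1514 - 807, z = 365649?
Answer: -1971405700383/2977883 ≈ -6.6202e+5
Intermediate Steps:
f = 816753 (f = 817560 - 807 = 816753)
f/(((-2629385 - 348498)/(2048062 + z))) = 816753/(((-2629385 - 348498)/(2048062 + 365649))) = 816753/((-2977883/2413711)) = 816753/((-2977883*1/2413711)) = 816753/(-2977883/2413711) = 816753*(-2413711/2977883) = -1971405700383/2977883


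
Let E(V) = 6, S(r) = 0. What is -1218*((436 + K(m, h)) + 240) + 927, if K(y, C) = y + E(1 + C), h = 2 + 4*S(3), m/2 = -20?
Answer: -781029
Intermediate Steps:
m = -40 (m = 2*(-20) = -40)
h = 2 (h = 2 + 4*0 = 2 + 0 = 2)
K(y, C) = 6 + y (K(y, C) = y + 6 = 6 + y)
-1218*((436 + K(m, h)) + 240) + 927 = -1218*((436 + (6 - 40)) + 240) + 927 = -1218*((436 - 34) + 240) + 927 = -1218*(402 + 240) + 927 = -1218*642 + 927 = -781956 + 927 = -781029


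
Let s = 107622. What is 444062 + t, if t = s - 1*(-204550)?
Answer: 756234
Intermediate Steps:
t = 312172 (t = 107622 - 1*(-204550) = 107622 + 204550 = 312172)
444062 + t = 444062 + 312172 = 756234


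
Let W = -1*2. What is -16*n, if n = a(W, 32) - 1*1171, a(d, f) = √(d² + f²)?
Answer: 18736 - 32*√257 ≈ 18223.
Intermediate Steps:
W = -2
n = -1171 + 2*√257 (n = √((-2)² + 32²) - 1*1171 = √(4 + 1024) - 1171 = √1028 - 1171 = 2*√257 - 1171 = -1171 + 2*√257 ≈ -1138.9)
-16*n = -16*(-1171 + 2*√257) = 18736 - 32*√257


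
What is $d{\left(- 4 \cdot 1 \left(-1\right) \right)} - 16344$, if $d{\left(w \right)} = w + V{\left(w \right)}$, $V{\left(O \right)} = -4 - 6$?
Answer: $-16350$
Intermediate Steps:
$V{\left(O \right)} = -10$ ($V{\left(O \right)} = -4 - 6 = -10$)
$d{\left(w \right)} = -10 + w$ ($d{\left(w \right)} = w - 10 = -10 + w$)
$d{\left(- 4 \cdot 1 \left(-1\right) \right)} - 16344 = \left(-10 - 4 \cdot 1 \left(-1\right)\right) - 16344 = \left(-10 - -4\right) - 16344 = \left(-10 + 4\right) - 16344 = -6 - 16344 = -16350$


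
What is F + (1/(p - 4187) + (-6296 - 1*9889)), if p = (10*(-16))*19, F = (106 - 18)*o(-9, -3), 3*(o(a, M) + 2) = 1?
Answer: -118028956/7227 ≈ -16332.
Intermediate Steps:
o(a, M) = -5/3 (o(a, M) = -2 + (⅓)*1 = -2 + ⅓ = -5/3)
F = -440/3 (F = (106 - 18)*(-5/3) = 88*(-5/3) = -440/3 ≈ -146.67)
p = -3040 (p = -160*19 = -3040)
F + (1/(p - 4187) + (-6296 - 1*9889)) = -440/3 + (1/(-3040 - 4187) + (-6296 - 1*9889)) = -440/3 + (1/(-7227) + (-6296 - 9889)) = -440/3 + (-1/7227 - 16185) = -440/3 - 116968996/7227 = -118028956/7227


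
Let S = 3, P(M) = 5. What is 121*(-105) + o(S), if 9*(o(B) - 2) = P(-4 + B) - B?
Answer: -114325/9 ≈ -12703.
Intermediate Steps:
o(B) = 23/9 - B/9 (o(B) = 2 + (5 - B)/9 = 2 + (5/9 - B/9) = 23/9 - B/9)
121*(-105) + o(S) = 121*(-105) + (23/9 - 1/9*3) = -12705 + (23/9 - 1/3) = -12705 + 20/9 = -114325/9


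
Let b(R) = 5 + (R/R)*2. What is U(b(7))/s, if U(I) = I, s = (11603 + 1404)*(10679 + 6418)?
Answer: 7/222380679 ≈ 3.1478e-8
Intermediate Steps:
s = 222380679 (s = 13007*17097 = 222380679)
b(R) = 7 (b(R) = 5 + 1*2 = 5 + 2 = 7)
U(b(7))/s = 7/222380679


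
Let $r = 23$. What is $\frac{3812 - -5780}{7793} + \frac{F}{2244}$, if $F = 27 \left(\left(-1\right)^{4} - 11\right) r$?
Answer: $- \frac{4478347}{2914582} \approx -1.5365$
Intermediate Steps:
$F = -6210$ ($F = 27 \left(\left(-1\right)^{4} - 11\right) 23 = 27 \left(1 - 11\right) 23 = 27 \left(-10\right) 23 = \left(-270\right) 23 = -6210$)
$\frac{3812 - -5780}{7793} + \frac{F}{2244} = \frac{3812 - -5780}{7793} - \frac{6210}{2244} = \left(3812 + 5780\right) \frac{1}{7793} - \frac{1035}{374} = 9592 \cdot \frac{1}{7793} - \frac{1035}{374} = \frac{9592}{7793} - \frac{1035}{374} = - \frac{4478347}{2914582}$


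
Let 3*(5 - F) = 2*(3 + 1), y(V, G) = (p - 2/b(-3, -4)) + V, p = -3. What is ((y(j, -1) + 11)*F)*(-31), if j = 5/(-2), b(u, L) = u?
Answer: -8029/18 ≈ -446.06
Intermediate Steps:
j = -5/2 (j = 5*(-½) = -5/2 ≈ -2.5000)
y(V, G) = -7/3 + V (y(V, G) = (-3 - 2/(-3)) + V = (-3 - 2*(-⅓)) + V = (-3 + ⅔) + V = -7/3 + V)
F = 7/3 (F = 5 - 2*(3 + 1)/3 = 5 - 2*4/3 = 5 - ⅓*8 = 5 - 8/3 = 7/3 ≈ 2.3333)
((y(j, -1) + 11)*F)*(-31) = (((-7/3 - 5/2) + 11)*(7/3))*(-31) = ((-29/6 + 11)*(7/3))*(-31) = ((37/6)*(7/3))*(-31) = (259/18)*(-31) = -8029/18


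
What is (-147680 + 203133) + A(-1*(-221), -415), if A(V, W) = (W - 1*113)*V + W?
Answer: -61650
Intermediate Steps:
A(V, W) = W + V*(-113 + W) (A(V, W) = (W - 113)*V + W = (-113 + W)*V + W = V*(-113 + W) + W = W + V*(-113 + W))
(-147680 + 203133) + A(-1*(-221), -415) = (-147680 + 203133) + (-415 - (-113)*(-221) - 1*(-221)*(-415)) = 55453 + (-415 - 113*221 + 221*(-415)) = 55453 + (-415 - 24973 - 91715) = 55453 - 117103 = -61650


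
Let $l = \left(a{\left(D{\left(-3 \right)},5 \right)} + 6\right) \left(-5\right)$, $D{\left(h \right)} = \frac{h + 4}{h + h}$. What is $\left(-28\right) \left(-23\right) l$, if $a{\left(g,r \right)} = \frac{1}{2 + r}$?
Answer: $-19780$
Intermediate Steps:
$D{\left(h \right)} = \frac{4 + h}{2 h}$
$l = - \frac{215}{7}$ ($l = \left(\frac{1}{2 + 5} + 6\right) \left(-5\right) = \left(\frac{1}{7} + 6\right) \left(-5\right) = \frac{43}{7} \left(-5\right) = - \frac{215}{7} \approx -30.714$)
$\left(-28\right) \left(-23\right) l = \left(-28\right) \left(-23\right) \left(- \frac{215}{7}\right) = 644 \left(- \frac{215}{7}\right) = -19780$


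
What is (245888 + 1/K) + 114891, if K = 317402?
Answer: 114511976159/317402 ≈ 3.6078e+5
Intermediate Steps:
(245888 + 1/K) + 114891 = (245888 + 1/317402) + 114891 = 78045342977/317402 + 114891 = 114511976159/317402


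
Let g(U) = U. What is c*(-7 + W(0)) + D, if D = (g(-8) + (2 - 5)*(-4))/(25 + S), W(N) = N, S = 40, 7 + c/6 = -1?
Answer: 21844/65 ≈ 336.06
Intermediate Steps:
c = -48 (c = -42 + 6*(-1) = -42 - 6 = -48)
D = 4/65 (D = (-8 + (2 - 5)*(-4))/(25 + 40) = (-8 - 3*(-4))/65 = (-8 + 12)*(1/65) = 4*(1/65) = 4/65 ≈ 0.061538)
c*(-7 + W(0)) + D = -48*(-7 + 0) + 4/65 = -48*(-7) + 4/65 = 336 + 4/65 = 21844/65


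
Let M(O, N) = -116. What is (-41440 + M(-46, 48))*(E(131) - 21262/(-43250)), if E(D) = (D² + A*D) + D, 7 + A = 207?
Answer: -39084462343836/21625 ≈ -1.8074e+9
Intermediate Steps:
A = 200 (A = -7 + 207 = 200)
E(D) = D² + 201*D (E(D) = (D² + 200*D) + D = D² + 201*D)
(-41440 + M(-46, 48))*(E(131) - 21262/(-43250)) = (-41440 - 116)*(131*(201 + 131) - 21262/(-43250)) = -41556*(131*332 - 21262*(-1/43250)) = -41556*(43492 + 10631/21625) = -41556*940525131/21625 = -39084462343836/21625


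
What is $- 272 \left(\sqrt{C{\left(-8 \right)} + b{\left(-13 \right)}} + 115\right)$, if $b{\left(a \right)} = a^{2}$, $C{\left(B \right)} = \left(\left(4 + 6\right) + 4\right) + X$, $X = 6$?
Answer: $-31280 - 816 \sqrt{21} \approx -35019.0$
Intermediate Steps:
$C{\left(B \right)} = 20$ ($C{\left(B \right)} = \left(\left(4 + 6\right) + 4\right) + 6 = \left(10 + 4\right) + 6 = 14 + 6 = 20$)
$- 272 \left(\sqrt{C{\left(-8 \right)} + b{\left(-13 \right)}} + 115\right) = - 272 \left(\sqrt{20 + \left(-13\right)^{2}} + 115\right) = - 272 \left(\sqrt{20 + 169} + 115\right) = - 272 \left(\sqrt{189} + 115\right) = - 272 \left(3 \sqrt{21} + 115\right) = - 272 \left(115 + 3 \sqrt{21}\right) = -31280 - 816 \sqrt{21}$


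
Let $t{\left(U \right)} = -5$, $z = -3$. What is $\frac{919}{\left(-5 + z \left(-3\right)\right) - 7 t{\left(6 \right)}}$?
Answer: $\frac{919}{39} \approx 23.564$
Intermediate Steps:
$\frac{919}{\left(-5 + z \left(-3\right)\right) - 7 t{\left(6 \right)}} = \frac{919}{\left(-5 - -9\right) - -35} = \frac{919}{\left(-5 + 9\right) + 35} = \frac{919}{4 + 35} = \frac{919}{39}$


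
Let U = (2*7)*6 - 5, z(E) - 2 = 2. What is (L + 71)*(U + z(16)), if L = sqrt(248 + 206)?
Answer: 5893 + 83*sqrt(454) ≈ 7661.5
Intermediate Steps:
z(E) = 4 (z(E) = 2 + 2 = 4)
L = sqrt(454) ≈ 21.307
U = 79 (U = 14*6 - 5 = 84 - 5 = 79)
(L + 71)*(U + z(16)) = (sqrt(454) + 71)*(79 + 4) = (71 + sqrt(454))*83 = 5893 + 83*sqrt(454)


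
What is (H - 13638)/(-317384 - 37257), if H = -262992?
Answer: 276630/354641 ≈ 0.78003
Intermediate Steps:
(H - 13638)/(-317384 - 37257) = (-262992 - 13638)/(-317384 - 37257) = -276630/(-354641) = -276630*(-1/354641) = 276630/354641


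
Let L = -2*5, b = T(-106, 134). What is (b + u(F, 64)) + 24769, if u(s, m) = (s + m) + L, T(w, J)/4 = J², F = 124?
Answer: 96771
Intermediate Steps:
T(w, J) = 4*J²
b = 71824 (b = 4*134² = 4*17956 = 71824)
L = -10
u(s, m) = -10 + m + s (u(s, m) = (s + m) - 10 = (m + s) - 10 = -10 + m + s)
(b + u(F, 64)) + 24769 = (71824 + (-10 + 64 + 124)) + 24769 = (71824 + 178) + 24769 = 72002 + 24769 = 96771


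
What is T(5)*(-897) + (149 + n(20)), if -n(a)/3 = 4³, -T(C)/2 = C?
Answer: 8927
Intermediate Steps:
T(C) = -2*C
n(a) = -192 (n(a) = -3*4³ = -3*64 = -192)
T(5)*(-897) + (149 + n(20)) = -2*5*(-897) + (149 - 192) = -10*(-897) - 43 = 8970 - 43 = 8927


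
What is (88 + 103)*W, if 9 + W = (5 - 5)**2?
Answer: -1719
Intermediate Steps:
W = -9 (W = -9 + (5 - 5)**2 = -9 + 0**2 = -9 + 0 = -9)
(88 + 103)*W = (88 + 103)*(-9) = 191*(-9) = -1719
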